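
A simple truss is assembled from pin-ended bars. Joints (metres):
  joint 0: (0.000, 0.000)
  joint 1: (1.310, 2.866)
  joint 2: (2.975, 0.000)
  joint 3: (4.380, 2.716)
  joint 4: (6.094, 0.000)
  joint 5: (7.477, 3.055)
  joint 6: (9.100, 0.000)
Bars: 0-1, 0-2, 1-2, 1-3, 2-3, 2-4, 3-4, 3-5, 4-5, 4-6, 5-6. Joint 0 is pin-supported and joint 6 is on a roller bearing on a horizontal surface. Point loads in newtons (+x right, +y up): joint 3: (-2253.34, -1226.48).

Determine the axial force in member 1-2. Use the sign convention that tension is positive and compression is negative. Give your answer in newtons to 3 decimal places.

1592.507

N=7 nodes, M=11 members, R=3 reactions → 2N=14, M+R=14
member 0 (0-1): L=3.1512, (cx,cy)=(0.4157,0.9095)
member 1 (0-2): L=2.9750, (cx,cy)=(1.0000,0.0000)
member 2 (1-2): L=3.3145, (cx,cy)=(0.5023,-0.8647)
member 3 (1-3): L=3.0737, (cx,cy)=(0.9988,-0.0488)
member 4 (2-3): L=3.0579, (cx,cy)=(0.4595,0.8882)
member 5 (2-4): L=3.1190, (cx,cy)=(1.0000,0.0000)
member 6 (3-4): L=3.2116, (cx,cy)=(0.5337,-0.8457)
member 7 (3-5): L=3.1155, (cx,cy)=(0.9941,0.1088)
member 8 (4-5): L=3.3535, (cx,cy)=(0.4124,0.9110)
member 9 (4-6): L=3.0060, (cx,cy)=(1.0000,0.0000)
member 10 (5-6): L=3.4594, (cx,cy)=(0.4692,-0.8831)
solve A·x = −loads:
  F[0-1] = -1438.9167 N (compression)
  F[0-2] = -1655.1611 N (compression)
  F[1-2] = +1592.5073 N (tension)
  F[1-3] = -1399.8142 N (compression)
  F[2-3] = -1550.3369 N (compression)
  F[2-4] = -142.8644 N (compression)
  F[3-4] = +108.2245 N (tension)
  F[3-5] = +85.6146 N (tension)
  F[4-5] = -100.4649 N (compression)
  F[4-6] = -43.6736 N (compression)
  F[5-6] = +93.0885 N (tension)
  Rx@0 = +2253.3400 N
  Ry@0 = +1308.6876 N
  Ry@6 = -82.2076 N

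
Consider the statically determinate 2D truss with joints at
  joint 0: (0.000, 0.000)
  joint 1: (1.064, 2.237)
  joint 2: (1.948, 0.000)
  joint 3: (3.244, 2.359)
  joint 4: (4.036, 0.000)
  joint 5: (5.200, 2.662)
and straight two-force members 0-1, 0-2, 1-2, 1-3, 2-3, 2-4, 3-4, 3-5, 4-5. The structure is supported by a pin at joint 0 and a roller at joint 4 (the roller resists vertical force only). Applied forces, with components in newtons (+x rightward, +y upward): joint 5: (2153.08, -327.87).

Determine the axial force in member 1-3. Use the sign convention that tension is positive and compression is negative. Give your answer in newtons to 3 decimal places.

1292.455

N=6 nodes, M=9 members, R=3 reactions → 2N=12, M+R=12
member 0 (0-1): L=2.4771, (cx,cy)=(0.4295,0.9031)
member 1 (0-2): L=1.9480, (cx,cy)=(1.0000,0.0000)
member 2 (1-2): L=2.4053, (cx,cy)=(0.3675,-0.9300)
member 3 (1-3): L=2.1834, (cx,cy)=(0.9984,0.0559)
member 4 (2-3): L=2.6916, (cx,cy)=(0.4815,0.8764)
member 5 (2-4): L=2.0880, (cx,cy)=(1.0000,0.0000)
member 6 (3-4): L=2.4884, (cx,cy)=(0.3183,-0.9480)
member 7 (3-5): L=1.9793, (cx,cy)=(0.9882,0.1531)
member 8 (4-5): L=2.9054, (cx,cy)=(0.4006,0.9162)
solve A·x = −loads:
  F[0-1] = +1677.2555 N (tension)
  F[0-2] = +1432.6550 N (tension)
  F[1-2] = -1550.9783 N (compression)
  F[1-3] = +1292.4547 N (tension)
  F[2-3] = +1645.7836 N (tension)
  F[2-4] = +70.1913 N (tension)
  F[3-4] = -1195.2223 N (compression)
  F[3-5] = +2492.6800 N (tension)
  F[4-5] = -774.3142 N (compression)
  Rx@0 = -2153.0800 N
  Ry@0 = -1514.6530 N
  Ry@4 = +1842.5230 N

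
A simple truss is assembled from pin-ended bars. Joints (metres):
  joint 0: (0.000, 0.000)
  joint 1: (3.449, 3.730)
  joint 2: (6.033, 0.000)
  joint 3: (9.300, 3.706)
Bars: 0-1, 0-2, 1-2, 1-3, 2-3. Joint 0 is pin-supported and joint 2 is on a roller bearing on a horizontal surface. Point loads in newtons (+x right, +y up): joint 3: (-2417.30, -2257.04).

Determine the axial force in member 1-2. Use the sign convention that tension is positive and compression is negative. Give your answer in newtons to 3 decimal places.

321.684

N=4 nodes, M=5 members, R=3 reactions → 2N=8, M+R=8
member 0 (0-1): L=5.0802, (cx,cy)=(0.6789,0.7342)
member 1 (0-2): L=6.0330, (cx,cy)=(1.0000,0.0000)
member 2 (1-2): L=4.5376, (cx,cy)=(0.5695,-0.8220)
member 3 (1-3): L=5.8510, (cx,cy)=(1.0000,-0.0041)
member 4 (2-3): L=4.9404, (cx,cy)=(0.6613,0.7501)
solve A·x = −loads:
  F[0-1] = -357.7700 N (compression)
  F[0-2] = -2174.4066 N (compression)
  F[1-2] = +321.6845 N (tension)
  F[1-3] = -426.0841 N (compression)
  F[2-3] = -3011.1588 N (compression)
  Rx@0 = +2417.3000 N
  Ry@0 = +262.6826 N
  Ry@2 = +1994.3574 N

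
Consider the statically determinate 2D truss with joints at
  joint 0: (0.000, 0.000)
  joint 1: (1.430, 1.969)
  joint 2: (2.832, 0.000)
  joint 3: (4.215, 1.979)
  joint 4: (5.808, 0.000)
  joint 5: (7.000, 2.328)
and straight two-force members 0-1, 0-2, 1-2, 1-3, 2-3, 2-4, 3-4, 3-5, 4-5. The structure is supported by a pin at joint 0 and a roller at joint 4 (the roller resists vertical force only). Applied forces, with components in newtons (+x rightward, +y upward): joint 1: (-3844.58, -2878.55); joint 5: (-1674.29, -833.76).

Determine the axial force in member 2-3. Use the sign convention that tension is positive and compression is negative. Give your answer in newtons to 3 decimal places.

N=6 nodes, M=9 members, R=3 reactions → 2N=12, M+R=12
member 0 (0-1): L=2.4335, (cx,cy)=(0.5876,0.8091)
member 1 (0-2): L=2.8320, (cx,cy)=(1.0000,0.0000)
member 2 (1-2): L=2.4171, (cx,cy)=(0.5800,-0.8146)
member 3 (1-3): L=2.7850, (cx,cy)=(1.0000,0.0036)
member 4 (2-3): L=2.4144, (cx,cy)=(0.5728,0.8197)
member 5 (2-4): L=2.9760, (cx,cy)=(1.0000,0.0000)
member 6 (3-4): L=2.5405, (cx,cy)=(0.6270,-0.7790)
member 7 (3-5): L=2.8068, (cx,cy)=(0.9922,0.1243)
member 8 (4-5): L=2.6154, (cx,cy)=(0.4558,0.8901)
solve A·x = −loads:
  F[0-1] = -4910.4422 N (compression)
  F[0-2] = -2633.3271 N (compression)
  F[1-2] = +1344.5435 N (tension)
  F[1-3] = +179.1702 N (tension)
  F[2-3] = -1336.2105 N (compression)
  F[2-4] = -1088.0472 N (compression)
  F[3-4] = +1190.7678 N (tension)
  F[3-5] = -1343.3320 N (compression)
  F[4-5] = -749.0450 N (compression)
  Rx@0 = +5518.8700 N
  Ry@0 = +3973.1706 N
  Ry@4 = -260.8606 N

-1336.211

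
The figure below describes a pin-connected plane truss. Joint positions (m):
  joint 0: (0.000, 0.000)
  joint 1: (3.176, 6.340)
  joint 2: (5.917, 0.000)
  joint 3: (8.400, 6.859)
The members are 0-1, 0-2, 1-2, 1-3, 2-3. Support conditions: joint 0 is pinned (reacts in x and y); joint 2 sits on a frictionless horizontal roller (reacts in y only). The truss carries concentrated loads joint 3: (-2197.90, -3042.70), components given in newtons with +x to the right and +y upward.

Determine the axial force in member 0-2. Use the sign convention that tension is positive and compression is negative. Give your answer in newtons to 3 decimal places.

N=4 nodes, M=5 members, R=3 reactions → 2N=8, M+R=8
member 0 (0-1): L=7.0910, (cx,cy)=(0.4479,0.8941)
member 1 (0-2): L=5.9170, (cx,cy)=(1.0000,0.0000)
member 2 (1-2): L=6.9071, (cx,cy)=(0.3968,-0.9179)
member 3 (1-3): L=5.2497, (cx,cy)=(0.9951,0.0989)
member 4 (2-3): L=7.2946, (cx,cy)=(0.3404,0.9403)
solve A·x = −loads:
  F[0-1] = -1421.5340 N (compression)
  F[0-2] = -1561.2086 N (compression)
  F[1-2] = +1261.5726 N (tension)
  F[1-3] = -1142.9270 N (compression)
  F[2-3] = -3115.7661 N (compression)
  Rx@0 = +2197.9000 N
  Ry@0 = +1270.9772 N
  Ry@2 = +1771.7228 N

-1561.209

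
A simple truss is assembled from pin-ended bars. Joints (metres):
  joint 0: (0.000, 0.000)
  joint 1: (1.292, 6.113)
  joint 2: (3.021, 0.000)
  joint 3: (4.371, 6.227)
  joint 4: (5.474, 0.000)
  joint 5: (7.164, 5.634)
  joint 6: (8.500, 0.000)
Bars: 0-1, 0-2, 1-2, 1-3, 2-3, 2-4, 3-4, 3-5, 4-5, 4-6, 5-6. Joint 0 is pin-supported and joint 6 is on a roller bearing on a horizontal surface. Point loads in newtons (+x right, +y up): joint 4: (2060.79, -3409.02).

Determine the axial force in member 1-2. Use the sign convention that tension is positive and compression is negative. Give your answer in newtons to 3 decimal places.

N=7 nodes, M=11 members, R=3 reactions → 2N=14, M+R=14
member 0 (0-1): L=6.2480, (cx,cy)=(0.2068,0.9784)
member 1 (0-2): L=3.0210, (cx,cy)=(1.0000,0.0000)
member 2 (1-2): L=6.3528, (cx,cy)=(0.2722,-0.9623)
member 3 (1-3): L=3.0811, (cx,cy)=(0.9993,0.0370)
member 4 (2-3): L=6.3717, (cx,cy)=(0.2119,0.9773)
member 5 (2-4): L=2.4530, (cx,cy)=(1.0000,0.0000)
member 6 (3-4): L=6.3239, (cx,cy)=(0.1744,-0.9847)
member 7 (3-5): L=2.8553, (cx,cy)=(0.9782,-0.2077)
member 8 (4-5): L=5.8820, (cx,cy)=(0.2873,0.9578)
member 9 (4-6): L=3.0260, (cx,cy)=(1.0000,0.0000)
member 10 (5-6): L=5.7902, (cx,cy)=(0.2307,-0.9730)
solve A·x = −loads:
  F[0-1] = -1240.4210 N (compression)
  F[0-2] = +2317.2902 N (tension)
  F[1-2] = +1238.3827 N (tension)
  F[1-3] = -593.9488 N (compression)
  F[2-3] = -1219.3179 N (compression)
  F[2-4] = +2912.6760 N (tension)
  F[3-4] = +1471.5293 N (tension)
  F[3-5] = -1133.2556 N (compression)
  F[4-5] = +2046.3285 N (tension)
  F[4-6] = +520.6010 N (tension)
  F[5-6] = -2256.2902 N (compression)
  Rx@0 = -2060.7900 N
  Ry@0 = +1213.6111 N
  Ry@6 = +2195.4089 N

1238.383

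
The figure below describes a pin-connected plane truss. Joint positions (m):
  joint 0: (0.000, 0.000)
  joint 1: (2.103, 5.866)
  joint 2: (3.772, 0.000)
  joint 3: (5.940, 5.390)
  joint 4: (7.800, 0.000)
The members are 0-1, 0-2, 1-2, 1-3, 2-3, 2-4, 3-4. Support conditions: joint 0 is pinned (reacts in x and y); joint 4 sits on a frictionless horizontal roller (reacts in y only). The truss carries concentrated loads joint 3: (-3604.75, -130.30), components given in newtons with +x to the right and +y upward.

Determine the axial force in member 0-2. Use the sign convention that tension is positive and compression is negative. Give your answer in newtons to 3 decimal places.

-2700.580

N=5 nodes, M=7 members, R=3 reactions → 2N=10, M+R=10
member 0 (0-1): L=6.2316, (cx,cy)=(0.3375,0.9413)
member 1 (0-2): L=3.7720, (cx,cy)=(1.0000,0.0000)
member 2 (1-2): L=6.0988, (cx,cy)=(0.2737,-0.9618)
member 3 (1-3): L=3.8664, (cx,cy)=(0.9924,-0.1231)
member 4 (2-3): L=5.8097, (cx,cy)=(0.3732,0.9278)
member 5 (2-4): L=4.0280, (cx,cy)=(1.0000,0.0000)
member 6 (3-4): L=5.7019, (cx,cy)=(0.3262,-0.9453)
solve A·x = −loads:
  F[0-1] = -2679.2240 N (compression)
  F[0-2] = -2700.5797 N (compression)
  F[1-2] = +2838.9663 N (tension)
  F[1-3] = -1693.9676 N (compression)
  F[2-3] = -2943.2021 N (compression)
  F[2-4] = -825.3521 N (compression)
  F[3-4] = +2530.1494 N (tension)
  Rx@0 = +3604.7500 N
  Ry@0 = +2522.0462 N
  Ry@4 = -2391.7462 N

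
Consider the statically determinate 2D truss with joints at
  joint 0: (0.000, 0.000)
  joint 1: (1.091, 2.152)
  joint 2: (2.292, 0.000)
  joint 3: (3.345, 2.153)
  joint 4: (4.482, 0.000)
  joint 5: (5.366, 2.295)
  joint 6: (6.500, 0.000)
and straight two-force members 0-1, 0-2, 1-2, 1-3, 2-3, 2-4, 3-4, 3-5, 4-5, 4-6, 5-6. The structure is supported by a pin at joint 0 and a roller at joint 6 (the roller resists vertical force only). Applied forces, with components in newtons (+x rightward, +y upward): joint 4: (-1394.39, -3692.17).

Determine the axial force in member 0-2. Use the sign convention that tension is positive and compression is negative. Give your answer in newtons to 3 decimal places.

-813.262

N=7 nodes, M=11 members, R=3 reactions → 2N=14, M+R=14
member 0 (0-1): L=2.4128, (cx,cy)=(0.4522,0.8919)
member 1 (0-2): L=2.2920, (cx,cy)=(1.0000,0.0000)
member 2 (1-2): L=2.4644, (cx,cy)=(0.4873,-0.8732)
member 3 (1-3): L=2.2540, (cx,cy)=(1.0000,0.0004)
member 4 (2-3): L=2.3967, (cx,cy)=(0.4394,0.8983)
member 5 (2-4): L=2.1900, (cx,cy)=(1.0000,0.0000)
member 6 (3-4): L=2.4348, (cx,cy)=(0.4670,-0.8843)
member 7 (3-5): L=2.0260, (cx,cy)=(0.9975,0.0701)
member 8 (4-5): L=2.4594, (cx,cy)=(0.3594,0.9332)
member 9 (4-6): L=2.0180, (cx,cy)=(1.0000,0.0000)
member 10 (5-6): L=2.5599, (cx,cy)=(0.4430,-0.8965)
solve A·x = −loads:
  F[0-1] = -1285.1694 N (compression)
  F[0-2] = -813.2618 N (compression)
  F[1-2] = +1312.0842 N (tension)
  F[1-3] = -1220.5466 N (compression)
  F[2-3] = -1275.4273 N (compression)
  F[2-4] = +386.5184 N (tension)
  F[3-4] = +1113.4778 N (tension)
  F[3-5] = -2306.5546 N (compression)
  F[4-5] = +2901.4714 N (tension)
  F[4-6] = +1257.9708 N (tension)
  F[5-6] = -2839.7293 N (compression)
  Rx@0 = +1394.3900 N
  Ry@0 = +1146.2768 N
  Ry@6 = +2545.8932 N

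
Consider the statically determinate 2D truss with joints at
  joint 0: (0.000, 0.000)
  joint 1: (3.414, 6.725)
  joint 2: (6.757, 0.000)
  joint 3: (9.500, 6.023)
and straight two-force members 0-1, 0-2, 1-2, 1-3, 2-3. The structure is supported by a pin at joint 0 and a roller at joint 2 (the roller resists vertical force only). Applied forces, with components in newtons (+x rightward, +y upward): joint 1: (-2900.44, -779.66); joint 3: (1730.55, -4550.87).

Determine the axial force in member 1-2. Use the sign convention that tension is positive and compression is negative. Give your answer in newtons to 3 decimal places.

-1467.387

N=4 nodes, M=5 members, R=3 reactions → 2N=8, M+R=8
member 0 (0-1): L=7.5420, (cx,cy)=(0.4527,0.8917)
member 1 (0-2): L=6.7570, (cx,cy)=(1.0000,0.0000)
member 2 (1-2): L=7.5101, (cx,cy)=(0.4451,-0.8955)
member 3 (1-3): L=6.1264, (cx,cy)=(0.9934,-0.1146)
member 4 (2-3): L=6.6182, (cx,cy)=(0.4145,0.9101)
solve A·x = −loads:
  F[0-1] = +131.8285 N (tension)
  F[0-2] = -1229.5645 N (compression)
  F[1-2] = -1467.3866 N (compression)
  F[1-3] = +3637.2577 N (tension)
  F[2-3] = -4542.6236 N (compression)
  Rx@0 = +1169.8900 N
  Ry@0 = -117.5487 N
  Ry@2 = +5448.0787 N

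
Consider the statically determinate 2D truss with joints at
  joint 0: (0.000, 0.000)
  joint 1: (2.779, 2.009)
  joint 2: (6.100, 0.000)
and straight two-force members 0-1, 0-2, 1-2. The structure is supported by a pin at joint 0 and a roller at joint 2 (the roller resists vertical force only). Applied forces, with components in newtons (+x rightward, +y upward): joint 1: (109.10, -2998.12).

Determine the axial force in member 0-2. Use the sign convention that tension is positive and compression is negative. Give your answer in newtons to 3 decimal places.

N=3 nodes, M=3 members, R=3 reactions → 2N=6, M+R=6
member 0 (0-1): L=3.4291, (cx,cy)=(0.8104,0.5859)
member 1 (0-2): L=6.1000, (cx,cy)=(1.0000,0.0000)
member 2 (1-2): L=3.8814, (cx,cy)=(0.8556,-0.5176)
solve A·x = −loads:
  F[0-1] = -2724.7382 N (compression)
  F[0-2] = +2317.2551 N (tension)
  F[1-2] = -2708.2659 N (compression)
  Rx@0 = -109.1000 N
  Ry@0 = +1596.3237 N
  Ry@2 = +1401.7963 N

2317.255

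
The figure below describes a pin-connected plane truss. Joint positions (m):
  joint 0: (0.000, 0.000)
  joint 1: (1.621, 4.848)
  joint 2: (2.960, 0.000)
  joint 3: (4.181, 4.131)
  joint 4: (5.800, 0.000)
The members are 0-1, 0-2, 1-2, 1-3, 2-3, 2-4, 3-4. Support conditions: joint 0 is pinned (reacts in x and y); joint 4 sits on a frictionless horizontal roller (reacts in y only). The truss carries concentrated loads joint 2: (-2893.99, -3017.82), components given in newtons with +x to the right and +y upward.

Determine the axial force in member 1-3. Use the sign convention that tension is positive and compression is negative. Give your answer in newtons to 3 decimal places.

-1015.495

N=5 nodes, M=7 members, R=3 reactions → 2N=10, M+R=10
member 0 (0-1): L=5.1118, (cx,cy)=(0.3171,0.9484)
member 1 (0-2): L=2.9600, (cx,cy)=(1.0000,0.0000)
member 2 (1-2): L=5.0295, (cx,cy)=(0.2662,-0.9639)
member 3 (1-3): L=2.6585, (cx,cy)=(0.9629,-0.2697)
member 4 (2-3): L=4.3077, (cx,cy)=(0.2834,0.9590)
member 5 (2-4): L=2.8400, (cx,cy)=(1.0000,0.0000)
member 6 (3-4): L=4.4369, (cx,cy)=(0.3649,-0.9310)
solve A·x = −loads:
  F[0-1] = -1558.1059 N (compression)
  F[0-2] = -2399.9023 N (compression)
  F[1-2] = +1817.1508 N (tension)
  F[1-3] = -1015.4946 N (compression)
  F[2-3] = +1320.4032 N (tension)
  F[2-4] = +603.5993 N (tension)
  F[3-4] = -1654.1853 N (compression)
  Rx@0 = +2893.9900 N
  Ry@0 = +1477.6912 N
  Ry@4 = +1540.1288 N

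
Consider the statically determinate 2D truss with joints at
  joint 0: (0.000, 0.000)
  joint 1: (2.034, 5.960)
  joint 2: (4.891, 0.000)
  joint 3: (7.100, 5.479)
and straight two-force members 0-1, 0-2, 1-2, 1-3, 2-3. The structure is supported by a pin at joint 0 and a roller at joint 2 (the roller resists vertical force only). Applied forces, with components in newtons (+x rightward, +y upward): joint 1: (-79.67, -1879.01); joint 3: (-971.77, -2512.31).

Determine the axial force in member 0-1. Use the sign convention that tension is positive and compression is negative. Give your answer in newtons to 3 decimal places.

-1213.646

N=4 nodes, M=5 members, R=3 reactions → 2N=8, M+R=8
member 0 (0-1): L=6.2975, (cx,cy)=(0.3230,0.9464)
member 1 (0-2): L=4.8910, (cx,cy)=(1.0000,0.0000)
member 2 (1-2): L=6.6094, (cx,cy)=(0.4323,-0.9017)
member 3 (1-3): L=5.0888, (cx,cy)=(0.9955,-0.0945)
member 4 (2-3): L=5.9075, (cx,cy)=(0.3739,0.9275)
solve A·x = −loads:
  F[0-1] = -1213.6456 N (compression)
  F[0-2] = -659.4515 N (compression)
  F[1-2] = -814.1660 N (compression)
  F[1-3] = +39.7942 N (tension)
  F[2-3] = -2704.7583 N (compression)
  Rx@0 = +1051.4400 N
  Ry@0 = +1148.5994 N
  Ry@2 = +3242.7206 N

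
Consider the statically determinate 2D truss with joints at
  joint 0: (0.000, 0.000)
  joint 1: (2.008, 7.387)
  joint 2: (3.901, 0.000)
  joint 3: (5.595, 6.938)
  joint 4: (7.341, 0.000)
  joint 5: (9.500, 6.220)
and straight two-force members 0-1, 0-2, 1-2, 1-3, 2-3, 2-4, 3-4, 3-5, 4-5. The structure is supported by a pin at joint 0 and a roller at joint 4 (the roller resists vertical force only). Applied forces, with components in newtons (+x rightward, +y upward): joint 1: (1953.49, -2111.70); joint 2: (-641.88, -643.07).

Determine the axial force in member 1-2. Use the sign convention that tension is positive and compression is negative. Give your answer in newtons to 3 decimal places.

-2135.088

N=6 nodes, M=9 members, R=3 reactions → 2N=12, M+R=12
member 0 (0-1): L=7.6551, (cx,cy)=(0.2623,0.9650)
member 1 (0-2): L=3.9010, (cx,cy)=(1.0000,0.0000)
member 2 (1-2): L=7.6257, (cx,cy)=(0.2482,-0.9687)
member 3 (1-3): L=3.6150, (cx,cy)=(0.9923,-0.1242)
member 4 (2-3): L=7.1418, (cx,cy)=(0.2372,0.9715)
member 5 (2-4): L=3.4400, (cx,cy)=(1.0000,0.0000)
member 6 (3-4): L=7.1543, (cx,cy)=(0.2440,-0.9698)
member 7 (3-5): L=3.9705, (cx,cy)=(0.9835,-0.1808)
member 8 (4-5): L=6.5840, (cx,cy)=(0.3279,0.9447)
solve A·x = −loads:
  F[0-1] = +135.0341 N (tension)
  F[0-2] = +1276.1892 N (tension)
  F[1-2] = -2135.0880 N (compression)
  F[1-3] = -1398.8878 N (compression)
  F[2-3] = +2790.9753 N (tension)
  F[2-4] = +726.0510 N (tension)
  F[3-4] = -2975.0314 N (compression)
  F[3-5] = -0.0000 N (compression)
  F[4-5] = +0.0000 N (tension)
  Rx@0 = -1311.6100 N
  Ry@0 = -130.3056 N
  Ry@4 = +2885.0756 N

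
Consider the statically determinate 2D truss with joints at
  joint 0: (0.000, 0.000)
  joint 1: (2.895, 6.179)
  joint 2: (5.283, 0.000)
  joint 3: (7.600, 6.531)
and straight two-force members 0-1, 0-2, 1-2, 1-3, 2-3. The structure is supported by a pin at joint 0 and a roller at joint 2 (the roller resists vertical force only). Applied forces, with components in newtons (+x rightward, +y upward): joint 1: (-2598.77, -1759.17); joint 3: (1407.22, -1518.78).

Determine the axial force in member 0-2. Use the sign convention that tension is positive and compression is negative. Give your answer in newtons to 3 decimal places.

-522.056

N=4 nodes, M=5 members, R=3 reactions → 2N=8, M+R=8
member 0 (0-1): L=6.8236, (cx,cy)=(0.4243,0.9055)
member 1 (0-2): L=5.2830, (cx,cy)=(1.0000,0.0000)
member 2 (1-2): L=6.6244, (cx,cy)=(0.3605,-0.9328)
member 3 (1-3): L=4.7181, (cx,cy)=(0.9972,0.0746)
member 4 (2-3): L=6.9298, (cx,cy)=(0.3344,0.9424)
solve A·x = −loads:
  F[0-1] = -1578.0094 N (compression)
  F[0-2] = -522.0560 N (compression)
  F[1-2] = -193.6843 N (compression)
  F[1-3] = +2004.6832 N (tension)
  F[2-3] = -1770.2196 N (compression)
  Rx@0 = +1191.5500 N
  Ry@0 = +1428.9477 N
  Ry@2 = +1849.0023 N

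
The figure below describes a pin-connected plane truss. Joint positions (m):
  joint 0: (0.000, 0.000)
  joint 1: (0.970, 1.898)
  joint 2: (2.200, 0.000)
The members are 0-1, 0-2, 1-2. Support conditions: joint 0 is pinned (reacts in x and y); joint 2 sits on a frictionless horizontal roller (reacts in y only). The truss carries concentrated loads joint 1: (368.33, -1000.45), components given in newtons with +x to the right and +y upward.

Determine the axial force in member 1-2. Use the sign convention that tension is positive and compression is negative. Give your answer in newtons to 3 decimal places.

-904.295

N=3 nodes, M=3 members, R=3 reactions → 2N=6, M+R=6
member 0 (0-1): L=2.1315, (cx,cy)=(0.4551,0.8905)
member 1 (0-2): L=2.2000, (cx,cy)=(1.0000,0.0000)
member 2 (1-2): L=2.2617, (cx,cy)=(0.5438,-0.8392)
solve A·x = −loads:
  F[0-1] = -271.2940 N (compression)
  F[0-2] = +491.7899 N (tension)
  F[1-2] = -904.2952 N (compression)
  Rx@0 = -368.3300 N
  Ry@0 = +241.5742 N
  Ry@2 = +758.8758 N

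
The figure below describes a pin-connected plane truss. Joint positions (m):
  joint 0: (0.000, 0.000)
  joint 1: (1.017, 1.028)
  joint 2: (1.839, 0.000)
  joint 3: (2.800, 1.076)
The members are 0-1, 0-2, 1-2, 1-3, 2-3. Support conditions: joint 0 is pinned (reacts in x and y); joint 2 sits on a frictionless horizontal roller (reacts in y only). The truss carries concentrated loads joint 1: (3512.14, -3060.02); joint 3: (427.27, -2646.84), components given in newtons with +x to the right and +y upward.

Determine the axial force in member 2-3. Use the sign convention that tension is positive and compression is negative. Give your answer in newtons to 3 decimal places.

N=4 nodes, M=5 members, R=3 reactions → 2N=8, M+R=8
member 0 (0-1): L=1.4461, (cx,cy)=(0.7033,0.7109)
member 1 (0-2): L=1.8390, (cx,cy)=(1.0000,0.0000)
member 2 (1-2): L=1.3162, (cx,cy)=(0.6245,-0.7810)
member 3 (1-3): L=1.7836, (cx,cy)=(0.9996,0.0269)
member 4 (2-3): L=1.4427, (cx,cy)=(0.6661,0.7458)
solve A·x = −loads:
  F[0-1] = +3134.9788 N (tension)
  F[0-2] = +1734.6010 N (tension)
  F[1-2] = -6672.9441 N (compression)
  F[1-3] = +2861.0236 N (tension)
  F[2-3] = -3652.0382 N (compression)
  Rx@0 = -3939.4100 N
  Ry@0 = -2228.6565 N
  Ry@2 = +7935.5165 N

-3652.038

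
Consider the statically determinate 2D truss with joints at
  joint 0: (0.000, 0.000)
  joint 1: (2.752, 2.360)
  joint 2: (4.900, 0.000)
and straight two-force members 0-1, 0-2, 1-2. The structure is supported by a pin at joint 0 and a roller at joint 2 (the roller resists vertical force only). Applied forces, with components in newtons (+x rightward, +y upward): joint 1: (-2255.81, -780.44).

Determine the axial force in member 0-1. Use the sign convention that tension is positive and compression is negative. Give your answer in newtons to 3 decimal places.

N=3 nodes, M=3 members, R=3 reactions → 2N=6, M+R=6
member 0 (0-1): L=3.6253, (cx,cy)=(0.7591,0.6510)
member 1 (0-2): L=4.9000, (cx,cy)=(1.0000,0.0000)
member 2 (1-2): L=3.1912, (cx,cy)=(0.6731,-0.7395)
solve A·x = −loads:
  F[0-1] = -2194.5472 N (compression)
  F[0-2] = -589.9274 N (compression)
  F[1-2] = +876.4213 N (tension)
  Rx@0 = +2255.8100 N
  Ry@0 = +1428.5912 N
  Ry@2 = -648.1512 N

-2194.547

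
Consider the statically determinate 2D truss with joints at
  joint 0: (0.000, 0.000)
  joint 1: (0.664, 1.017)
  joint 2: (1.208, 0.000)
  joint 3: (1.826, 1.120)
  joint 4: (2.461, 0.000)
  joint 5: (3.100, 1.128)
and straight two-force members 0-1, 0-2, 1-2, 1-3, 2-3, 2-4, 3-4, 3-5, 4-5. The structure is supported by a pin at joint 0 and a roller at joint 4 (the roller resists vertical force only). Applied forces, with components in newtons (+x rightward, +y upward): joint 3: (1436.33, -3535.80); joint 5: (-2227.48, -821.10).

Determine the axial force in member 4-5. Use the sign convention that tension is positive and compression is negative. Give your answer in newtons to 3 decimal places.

N=6 nodes, M=9 members, R=3 reactions → 2N=12, M+R=12
member 0 (0-1): L=1.2146, (cx,cy)=(0.5467,0.8373)
member 1 (0-2): L=1.2080, (cx,cy)=(1.0000,0.0000)
member 2 (1-2): L=1.1534, (cx,cy)=(0.4717,-0.8818)
member 3 (1-3): L=1.1666, (cx,cy)=(0.9961,0.0883)
member 4 (2-3): L=1.2792, (cx,cy)=(0.4831,0.8756)
member 5 (2-4): L=1.2530, (cx,cy)=(1.0000,0.0000)
member 6 (3-4): L=1.2875, (cx,cy)=(0.4932,-0.8699)
member 7 (3-5): L=1.2740, (cx,cy)=(1.0000,0.0063)
member 8 (4-5): L=1.2964, (cx,cy)=(0.4929,0.8701)
solve A·x = −loads:
  F[0-1] = -1273.5919 N (compression)
  F[0-2] = -94.8841 N (compression)
  F[1-2] = +1087.8285 N (tension)
  F[1-3] = -1214.1015 N (compression)
  F[2-3] = -1095.5582 N (compression)
  F[2-4] = +947.4944 N (tension)
  F[3-4] = -2851.4254 N (compression)
  F[3-5] = -1768.6619 N (compression)
  F[4-5] = -930.9331 N (compression)
  Rx@0 = +791.1500 N
  Ry@0 = +1066.4193 N
  Ry@4 = +3290.4807 N

-930.933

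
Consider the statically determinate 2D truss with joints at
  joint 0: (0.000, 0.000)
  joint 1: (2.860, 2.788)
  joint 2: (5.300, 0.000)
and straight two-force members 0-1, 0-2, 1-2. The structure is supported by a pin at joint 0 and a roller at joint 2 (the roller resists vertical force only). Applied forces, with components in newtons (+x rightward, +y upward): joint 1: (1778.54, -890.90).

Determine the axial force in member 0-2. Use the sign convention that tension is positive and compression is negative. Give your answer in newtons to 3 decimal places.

N=3 nodes, M=3 members, R=3 reactions → 2N=6, M+R=6
member 0 (0-1): L=3.9941, (cx,cy)=(0.7161,0.6980)
member 1 (0-2): L=5.3000, (cx,cy)=(1.0000,0.0000)
member 2 (1-2): L=3.7049, (cx,cy)=(0.6586,-0.7525)
solve A·x = −loads:
  F[0-1] = +752.7248 N (tension)
  F[0-2] = +1239.5418 N (tension)
  F[1-2] = -1882.1402 N (compression)
  Rx@0 = -1778.5400 N
  Ry@0 = -525.4290 N
  Ry@2 = +1416.3290 N

1239.542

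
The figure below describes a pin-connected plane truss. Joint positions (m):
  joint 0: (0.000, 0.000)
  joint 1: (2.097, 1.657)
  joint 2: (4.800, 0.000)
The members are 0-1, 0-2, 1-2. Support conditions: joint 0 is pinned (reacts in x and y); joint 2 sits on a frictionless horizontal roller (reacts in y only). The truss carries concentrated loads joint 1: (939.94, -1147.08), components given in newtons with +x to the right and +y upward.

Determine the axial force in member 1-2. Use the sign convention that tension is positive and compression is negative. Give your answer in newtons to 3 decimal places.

N=3 nodes, M=3 members, R=3 reactions → 2N=6, M+R=6
member 0 (0-1): L=2.6726, (cx,cy)=(0.7846,0.6200)
member 1 (0-2): L=4.8000, (cx,cy)=(1.0000,0.0000)
member 2 (1-2): L=3.1705, (cx,cy)=(0.8526,-0.5226)
solve A·x = −loads:
  F[0-1] = -518.5204 N (compression)
  F[0-2] = +1346.7786 N (tension)
  F[1-2] = -1579.6954 N (compression)
  Rx@0 = -939.9400 N
  Ry@0 = +321.4743 N
  Ry@2 = +825.6057 N

-1579.695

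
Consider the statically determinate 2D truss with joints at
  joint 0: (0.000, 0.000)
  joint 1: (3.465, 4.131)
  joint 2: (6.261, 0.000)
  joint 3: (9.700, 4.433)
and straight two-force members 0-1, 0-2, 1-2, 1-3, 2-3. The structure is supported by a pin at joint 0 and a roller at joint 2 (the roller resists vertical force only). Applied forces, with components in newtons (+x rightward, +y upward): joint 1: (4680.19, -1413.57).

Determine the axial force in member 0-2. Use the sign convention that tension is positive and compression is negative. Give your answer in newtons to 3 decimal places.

N=4 nodes, M=5 members, R=3 reactions → 2N=8, M+R=8
member 0 (0-1): L=5.3918, (cx,cy)=(0.6426,0.7662)
member 1 (0-2): L=6.2610, (cx,cy)=(1.0000,0.0000)
member 2 (1-2): L=4.9883, (cx,cy)=(0.5605,-0.8281)
member 3 (1-3): L=6.2423, (cx,cy)=(0.9988,0.0484)
member 4 (2-3): L=5.6105, (cx,cy)=(0.6130,0.7901)
solve A·x = −loads:
  F[0-1] = +3206.5153 N (tension)
  F[0-2] = +2619.5426 N (tension)
  F[1-2] = -4673.4513 N (compression)
  F[1-3] = +0.0000 N (tension)
  F[2-3] = -0.0000 N (compression)
  Rx@0 = -4680.1900 N
  Ry@0 = -2456.7199 N
  Ry@2 = +3870.2899 N

2619.543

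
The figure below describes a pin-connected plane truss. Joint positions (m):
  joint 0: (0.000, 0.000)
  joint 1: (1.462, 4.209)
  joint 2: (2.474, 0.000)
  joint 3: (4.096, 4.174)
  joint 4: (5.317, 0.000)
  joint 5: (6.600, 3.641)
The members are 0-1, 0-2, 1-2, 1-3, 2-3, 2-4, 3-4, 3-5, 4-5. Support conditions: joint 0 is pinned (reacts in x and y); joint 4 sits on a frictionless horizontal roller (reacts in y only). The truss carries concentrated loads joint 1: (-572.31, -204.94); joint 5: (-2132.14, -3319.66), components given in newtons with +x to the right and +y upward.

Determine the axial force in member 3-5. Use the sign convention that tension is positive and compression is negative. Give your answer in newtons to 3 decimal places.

N=6 nodes, M=9 members, R=3 reactions → 2N=12, M+R=12
member 0 (0-1): L=4.4557, (cx,cy)=(0.3281,0.9446)
member 1 (0-2): L=2.4740, (cx,cy)=(1.0000,0.0000)
member 2 (1-2): L=4.3290, (cx,cy)=(0.2338,-0.9723)
member 3 (1-3): L=2.6342, (cx,cy)=(0.9999,-0.0133)
member 4 (2-3): L=4.4781, (cx,cy)=(0.3622,0.9321)
member 5 (2-4): L=2.8430, (cx,cy)=(1.0000,0.0000)
member 6 (3-4): L=4.3489, (cx,cy)=(0.2808,-0.9598)
member 7 (3-5): L=2.5601, (cx,cy)=(0.9781,-0.2082)
member 8 (4-5): L=3.8604, (cx,cy)=(0.3323,0.9432)
solve A·x = −loads:
  F[0-1] = -1334.5389 N (compression)
  F[0-2] = -2266.5609 N (compression)
  F[1-2] = +1087.4373 N (tension)
  F[1-3] = -119.8052 N (compression)
  F[2-3] = -1134.3298 N (compression)
  F[2-4] = -1601.4807 N (compression)
  F[3-4] = +1298.4984 N (tension)
  F[3-5] = -915.2810 N (compression)
  F[4-5] = -3721.7715 N (compression)
  Rx@0 = +2704.4500 N
  Ry@0 = +1260.6535 N
  Ry@4 = +2263.9465 N

-915.281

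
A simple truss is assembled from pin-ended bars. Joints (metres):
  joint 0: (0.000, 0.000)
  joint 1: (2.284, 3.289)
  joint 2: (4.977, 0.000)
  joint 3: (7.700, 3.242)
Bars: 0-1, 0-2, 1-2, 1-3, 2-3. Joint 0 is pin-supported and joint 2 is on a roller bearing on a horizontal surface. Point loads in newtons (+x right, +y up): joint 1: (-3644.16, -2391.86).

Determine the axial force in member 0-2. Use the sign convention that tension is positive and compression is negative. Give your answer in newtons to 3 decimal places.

N=4 nodes, M=5 members, R=3 reactions → 2N=8, M+R=8
member 0 (0-1): L=4.0043, (cx,cy)=(0.5704,0.8214)
member 1 (0-2): L=4.9770, (cx,cy)=(1.0000,0.0000)
member 2 (1-2): L=4.2509, (cx,cy)=(0.6335,-0.7737)
member 3 (1-3): L=5.4162, (cx,cy)=(1.0000,-0.0087)
member 4 (2-3): L=4.2338, (cx,cy)=(0.6432,0.7657)
solve A·x = −loads:
  F[0-1] = -4507.5920 N (compression)
  F[0-2] = -1073.0695 N (compression)
  F[1-2] = +1693.8222 N (tension)
  F[1-3] = -0.0000 N (tension)
  F[2-3] = +0.0000 N (tension)
  Rx@0 = +3644.1600 N
  Ry@0 = +3702.4154 N
  Ry@2 = -1310.5554 N

-1073.069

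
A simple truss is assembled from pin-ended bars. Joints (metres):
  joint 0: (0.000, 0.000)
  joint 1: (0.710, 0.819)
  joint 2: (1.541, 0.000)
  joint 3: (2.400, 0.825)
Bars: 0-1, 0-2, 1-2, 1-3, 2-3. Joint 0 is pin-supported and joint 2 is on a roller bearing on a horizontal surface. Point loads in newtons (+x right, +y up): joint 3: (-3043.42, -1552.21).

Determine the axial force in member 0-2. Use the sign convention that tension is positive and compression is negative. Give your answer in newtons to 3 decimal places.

-2381.016

N=4 nodes, M=5 members, R=3 reactions → 2N=8, M+R=8
member 0 (0-1): L=1.0839, (cx,cy)=(0.6550,0.7556)
member 1 (0-2): L=1.5410, (cx,cy)=(1.0000,0.0000)
member 2 (1-2): L=1.1668, (cx,cy)=(0.7122,-0.7019)
member 3 (1-3): L=1.6900, (cx,cy)=(1.0000,0.0036)
member 4 (2-3): L=1.1910, (cx,cy)=(0.7212,0.6927)
solve A·x = −loads:
  F[0-1] = -1011.2481 N (compression)
  F[0-2] = -2381.0162 N (compression)
  F[1-2] = +1081.2958 N (tension)
  F[1-3] = -1432.5447 N (compression)
  F[2-3] = -2233.5043 N (compression)
  Rx@0 = +3043.4200 N
  Ry@0 = +764.0968 N
  Ry@2 = +788.1132 N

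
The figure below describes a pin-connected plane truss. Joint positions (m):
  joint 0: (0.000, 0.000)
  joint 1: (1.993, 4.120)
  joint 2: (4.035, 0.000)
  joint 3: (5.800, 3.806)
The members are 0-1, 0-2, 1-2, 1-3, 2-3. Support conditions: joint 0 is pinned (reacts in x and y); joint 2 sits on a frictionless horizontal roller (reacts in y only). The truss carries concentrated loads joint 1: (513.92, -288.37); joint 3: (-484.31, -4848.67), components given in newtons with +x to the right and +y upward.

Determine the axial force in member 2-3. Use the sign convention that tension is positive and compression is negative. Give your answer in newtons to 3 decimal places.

-5190.180

N=4 nodes, M=5 members, R=3 reactions → 2N=8, M+R=8
member 0 (0-1): L=4.5767, (cx,cy)=(0.4355,0.9002)
member 1 (0-2): L=4.0350, (cx,cy)=(1.0000,0.0000)
member 2 (1-2): L=4.5983, (cx,cy)=(0.4441,-0.8960)
member 3 (1-3): L=3.8199, (cx,cy)=(0.9966,-0.0822)
member 4 (2-3): L=4.1953, (cx,cy)=(0.4207,0.9072)
solve A·x = −loads:
  F[0-1] = +2269.3733 N (tension)
  F[0-2] = -958.6200 N (compression)
  F[1-2] = -2758.3258 N (compression)
  F[1-3] = +1704.9953 N (tension)
  F[2-3] = -5190.1804 N (compression)
  Rx@0 = -29.6100 N
  Ry@0 = -2042.9040 N
  Ry@2 = +7179.9440 N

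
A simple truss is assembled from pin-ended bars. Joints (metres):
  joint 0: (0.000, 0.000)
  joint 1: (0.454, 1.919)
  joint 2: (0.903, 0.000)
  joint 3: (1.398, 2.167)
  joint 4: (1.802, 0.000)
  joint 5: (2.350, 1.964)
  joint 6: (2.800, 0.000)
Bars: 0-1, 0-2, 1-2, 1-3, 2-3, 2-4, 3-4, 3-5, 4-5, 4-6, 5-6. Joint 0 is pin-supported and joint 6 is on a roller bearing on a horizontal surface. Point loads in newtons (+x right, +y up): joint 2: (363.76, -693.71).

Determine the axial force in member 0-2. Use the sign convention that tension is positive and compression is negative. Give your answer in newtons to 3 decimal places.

N=7 nodes, M=11 members, R=3 reactions → 2N=14, M+R=14
member 0 (0-1): L=1.9720, (cx,cy)=(0.2302,0.9731)
member 1 (0-2): L=0.9030, (cx,cy)=(1.0000,0.0000)
member 2 (1-2): L=1.9708, (cx,cy)=(0.2278,-0.9737)
member 3 (1-3): L=0.9760, (cx,cy)=(0.9672,0.2541)
member 4 (2-3): L=2.2228, (cx,cy)=(0.2227,0.9749)
member 5 (2-4): L=0.8990, (cx,cy)=(1.0000,0.0000)
member 6 (3-4): L=2.2043, (cx,cy)=(0.1833,-0.9831)
member 7 (3-5): L=0.9734, (cx,cy)=(0.9780,-0.2085)
member 8 (4-5): L=2.0390, (cx,cy)=(0.2688,0.9632)
member 9 (4-6): L=0.9980, (cx,cy)=(1.0000,0.0000)
member 10 (5-6): L=2.0149, (cx,cy)=(0.2233,-0.9747)
solve A·x = −loads:
  F[0-1] = -482.9623 N (compression)
  F[0-2] = +474.9506 N (tension)
  F[1-2] = +426.4676 N (tension)
  F[1-3] = -215.4197 N (compression)
  F[2-3] = +285.6298 N (tension)
  F[2-4] = +144.7427 N (tension)
  F[3-4] = -204.3020 N (compression)
  F[3-5] = -109.7116 N (compression)
  F[4-5] = +208.5131 N (tension)
  F[4-6] = +51.2600 N (tension)
  F[5-6] = -229.5188 N (compression)
  Rx@0 = -363.7600 N
  Ry@0 = +469.9885 N
  Ry@6 = +223.7215 N

474.951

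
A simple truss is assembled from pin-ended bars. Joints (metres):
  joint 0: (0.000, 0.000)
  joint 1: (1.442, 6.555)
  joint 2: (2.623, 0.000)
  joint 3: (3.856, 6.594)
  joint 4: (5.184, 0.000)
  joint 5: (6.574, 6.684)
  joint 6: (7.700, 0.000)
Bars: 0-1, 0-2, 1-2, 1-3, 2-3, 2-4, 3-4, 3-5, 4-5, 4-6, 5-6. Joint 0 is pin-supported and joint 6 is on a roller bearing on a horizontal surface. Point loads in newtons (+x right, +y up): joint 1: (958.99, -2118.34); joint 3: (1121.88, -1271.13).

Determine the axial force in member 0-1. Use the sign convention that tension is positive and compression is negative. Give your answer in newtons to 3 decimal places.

N=7 nodes, M=11 members, R=3 reactions → 2N=14, M+R=14
member 0 (0-1): L=6.7117, (cx,cy)=(0.2148,0.9766)
member 1 (0-2): L=2.6230, (cx,cy)=(1.0000,0.0000)
member 2 (1-2): L=6.6605, (cx,cy)=(0.1773,-0.9842)
member 3 (1-3): L=2.4143, (cx,cy)=(0.9999,0.0162)
member 4 (2-3): L=6.7083, (cx,cy)=(0.1838,0.9830)
member 5 (2-4): L=2.5610, (cx,cy)=(1.0000,0.0000)
member 6 (3-4): L=6.7264, (cx,cy)=(0.1974,-0.9803)
member 7 (3-5): L=2.7195, (cx,cy)=(0.9995,0.0331)
member 8 (4-5): L=6.8270, (cx,cy)=(0.2036,0.9791)
member 9 (4-6): L=2.5160, (cx,cy)=(1.0000,0.0000)
member 10 (5-6): L=6.7782, (cx,cy)=(0.1661,-0.9861)
solve A·x = −loads:
  F[0-1] = -592.9293 N (compression)
  F[0-2] = +2208.2594 N (tension)
  F[1-2] = -1577.2827 N (compression)
  F[1-3] = -806.8120 N (compression)
  F[2-3] = +1579.1944 N (tension)
  F[2-4] = +1638.3269 N (tension)
  F[3-4] = -2902.7957 N (compression)
  F[3-5] = -1065.8086 N (compression)
  F[4-5] = +2906.5413 N (tension)
  F[4-6] = +473.4434 N (tension)
  F[5-6] = -2849.9866 N (compression)
  Rx@0 = -2080.8700 N
  Ry@0 = +579.0830 N
  Ry@6 = +2810.3870 N

-592.929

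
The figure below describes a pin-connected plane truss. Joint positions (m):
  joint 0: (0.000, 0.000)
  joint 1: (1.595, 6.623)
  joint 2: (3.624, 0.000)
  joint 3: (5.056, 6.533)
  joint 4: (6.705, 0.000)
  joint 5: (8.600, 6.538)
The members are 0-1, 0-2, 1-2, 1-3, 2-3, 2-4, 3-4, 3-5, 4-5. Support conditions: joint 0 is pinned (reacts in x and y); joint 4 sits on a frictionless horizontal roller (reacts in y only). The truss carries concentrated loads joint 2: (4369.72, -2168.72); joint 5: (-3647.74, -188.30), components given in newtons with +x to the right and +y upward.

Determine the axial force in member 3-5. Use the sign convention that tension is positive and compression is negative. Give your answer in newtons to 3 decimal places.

-3594.636

N=6 nodes, M=9 members, R=3 reactions → 2N=12, M+R=12
member 0 (0-1): L=6.8124, (cx,cy)=(0.2341,0.9722)
member 1 (0-2): L=3.6240, (cx,cy)=(1.0000,0.0000)
member 2 (1-2): L=6.9268, (cx,cy)=(0.2929,-0.9561)
member 3 (1-3): L=3.4622, (cx,cy)=(0.9997,-0.0260)
member 4 (2-3): L=6.6881, (cx,cy)=(0.2141,0.9768)
member 5 (2-4): L=3.0810, (cx,cy)=(1.0000,0.0000)
member 6 (3-4): L=6.7379, (cx,cy)=(0.2447,-0.9696)
member 7 (3-5): L=3.5440, (cx,cy)=(1.0000,0.0014)
member 8 (4-5): L=6.8071, (cx,cy)=(0.2784,0.9605)
solve A·x = −loads:
  F[0-1] = -4628.8741 N (compression)
  F[0-2] = +1805.7545 N (tension)
  F[1-2] = +4774.1679 N (tension)
  F[1-3] = -2483.0580 N (compression)
  F[2-3] = -2452.9251 N (compression)
  F[2-4] = -640.3215 N (compression)
  F[3-4] = +2399.3860 N (tension)
  F[3-5] = -3594.6359 N (compression)
  F[4-5] = -190.7698 N (compression)
  Rx@0 = -721.9800 N
  Ry@0 = +4500.2121 N
  Ry@4 = -2143.1921 N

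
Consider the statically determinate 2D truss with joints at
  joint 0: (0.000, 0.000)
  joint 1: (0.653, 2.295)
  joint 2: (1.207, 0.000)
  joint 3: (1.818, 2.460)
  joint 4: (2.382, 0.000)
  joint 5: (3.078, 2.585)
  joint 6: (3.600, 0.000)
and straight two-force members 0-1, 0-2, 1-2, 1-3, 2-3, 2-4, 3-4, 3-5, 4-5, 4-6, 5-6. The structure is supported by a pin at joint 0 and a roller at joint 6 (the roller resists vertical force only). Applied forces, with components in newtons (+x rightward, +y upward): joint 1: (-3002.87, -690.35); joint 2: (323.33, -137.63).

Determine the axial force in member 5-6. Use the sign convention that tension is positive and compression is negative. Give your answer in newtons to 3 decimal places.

1778.145

N=7 nodes, M=11 members, R=3 reactions → 2N=14, M+R=14
member 0 (0-1): L=2.3861, (cx,cy)=(0.2737,0.9618)
member 1 (0-2): L=1.2070, (cx,cy)=(1.0000,0.0000)
member 2 (1-2): L=2.3609, (cx,cy)=(0.2347,-0.9721)
member 3 (1-3): L=1.1766, (cx,cy)=(0.9901,0.1402)
member 4 (2-3): L=2.5347, (cx,cy)=(0.2411,0.9705)
member 5 (2-4): L=1.1750, (cx,cy)=(1.0000,0.0000)
member 6 (3-4): L=2.5238, (cx,cy)=(0.2235,-0.9747)
member 7 (3-5): L=1.2662, (cx,cy)=(0.9951,0.0987)
member 8 (4-5): L=2.6771, (cx,cy)=(0.2600,0.9656)
member 9 (4-6): L=1.2180, (cx,cy)=(1.0000,0.0000)
member 10 (5-6): L=2.6372, (cx,cy)=(0.1979,-0.9802)
solve A·x = −loads:
  F[0-1] = -2672.9879 N (compression)
  F[0-2] = -1948.0253 N (compression)
  F[1-2] = +2190.6483 N (tension)
  F[1-3] = +1774.8479 N (tension)
  F[2-3] = -2052.3719 N (compression)
  F[2-4] = -1262.5858 N (compression)
  F[3-4] = +1874.0664 N (tension)
  F[3-5] = +847.9297 N (tension)
  F[4-5] = -1891.7250 N (compression)
  F[4-6] = -351.9640 N (compression)
  F[5-6] = +1778.1452 N (tension)
  Rx@0 = +2679.5400 N
  Ry@0 = +2570.9435 N
  Ry@6 = -1742.9635 N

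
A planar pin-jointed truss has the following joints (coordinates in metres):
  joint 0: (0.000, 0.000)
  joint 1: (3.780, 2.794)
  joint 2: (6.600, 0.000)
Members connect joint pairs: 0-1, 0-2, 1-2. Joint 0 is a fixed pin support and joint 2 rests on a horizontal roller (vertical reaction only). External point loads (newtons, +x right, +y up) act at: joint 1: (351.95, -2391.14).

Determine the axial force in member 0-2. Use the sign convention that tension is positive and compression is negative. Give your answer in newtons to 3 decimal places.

1532.594

N=3 nodes, M=3 members, R=3 reactions → 2N=6, M+R=6
member 0 (0-1): L=4.7005, (cx,cy)=(0.8042,0.5944)
member 1 (0-2): L=6.6000, (cx,cy)=(1.0000,0.0000)
member 2 (1-2): L=3.9697, (cx,cy)=(0.7104,-0.7038)
solve A·x = −loads:
  F[0-1] = -1468.1566 N (compression)
  F[0-2] = +1532.5936 N (tension)
  F[1-2] = -2157.4461 N (compression)
  Rx@0 = -351.9500 N
  Ry@0 = +872.6767 N
  Ry@2 = +1518.4633 N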